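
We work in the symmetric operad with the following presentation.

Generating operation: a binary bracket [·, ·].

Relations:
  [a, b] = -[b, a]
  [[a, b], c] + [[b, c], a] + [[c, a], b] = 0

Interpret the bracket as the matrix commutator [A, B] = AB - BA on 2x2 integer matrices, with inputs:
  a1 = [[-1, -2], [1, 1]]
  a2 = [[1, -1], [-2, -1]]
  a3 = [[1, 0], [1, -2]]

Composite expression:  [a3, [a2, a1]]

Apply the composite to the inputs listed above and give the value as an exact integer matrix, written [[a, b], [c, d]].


[a2, a1] = [[-5, -6], [2, 5]]
[a3, [a2, a1]] = [[6, -18], [-16, -6]]

[[6, -18], [-16, -6]]


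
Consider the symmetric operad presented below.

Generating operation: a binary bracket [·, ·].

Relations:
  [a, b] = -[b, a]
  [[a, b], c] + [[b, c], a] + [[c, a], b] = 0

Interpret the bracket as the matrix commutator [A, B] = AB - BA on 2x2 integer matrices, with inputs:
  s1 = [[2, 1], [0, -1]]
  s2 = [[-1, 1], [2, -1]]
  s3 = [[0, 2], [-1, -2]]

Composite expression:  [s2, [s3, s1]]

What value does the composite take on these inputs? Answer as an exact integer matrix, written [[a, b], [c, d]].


[[5, -2], [4, -5]]

[s3, s1] = [[1, -4], [-3, -1]]
[s2, [s3, s1]] = [[5, -2], [4, -5]]


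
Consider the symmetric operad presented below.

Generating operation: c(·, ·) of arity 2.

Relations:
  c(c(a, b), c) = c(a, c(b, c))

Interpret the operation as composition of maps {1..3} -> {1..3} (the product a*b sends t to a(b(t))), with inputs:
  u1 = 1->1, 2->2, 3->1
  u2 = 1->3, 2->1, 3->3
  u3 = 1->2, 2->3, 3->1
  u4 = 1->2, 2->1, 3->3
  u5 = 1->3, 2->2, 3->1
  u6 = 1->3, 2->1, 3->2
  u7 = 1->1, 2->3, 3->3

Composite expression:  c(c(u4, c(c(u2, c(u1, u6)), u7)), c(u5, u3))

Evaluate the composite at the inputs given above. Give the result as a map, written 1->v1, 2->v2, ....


1->2, 2->3, 3->2


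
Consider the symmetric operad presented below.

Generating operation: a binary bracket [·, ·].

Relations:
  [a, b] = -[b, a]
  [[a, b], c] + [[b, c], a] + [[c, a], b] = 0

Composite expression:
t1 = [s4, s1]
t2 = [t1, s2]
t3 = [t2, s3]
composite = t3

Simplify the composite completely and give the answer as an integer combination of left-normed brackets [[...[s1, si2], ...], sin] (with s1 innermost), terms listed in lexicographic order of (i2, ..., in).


-[[[s1, s4], s2], s3]

Left-normed coefficients sit on the s1-initial expansion words.
Composite bracket: [[[s4, s1], s2], s3]
Full expansion: 8 signed words from ab - ba (2^3 = 8).
Keep just the words that open with s1:
  word s1s4s2s3 has sign -1, contributing -[[[s1, s4], s2], s3]


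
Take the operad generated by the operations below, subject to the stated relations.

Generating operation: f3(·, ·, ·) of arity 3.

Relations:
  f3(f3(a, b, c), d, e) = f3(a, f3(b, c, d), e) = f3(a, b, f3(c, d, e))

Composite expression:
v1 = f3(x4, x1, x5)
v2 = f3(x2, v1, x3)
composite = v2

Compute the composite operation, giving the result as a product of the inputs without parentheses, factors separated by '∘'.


Every regrouping of f3 is equal, so read the x-inputs in written order.
f3(x4, x1, x5) collapses to x4 ∘ x1 ∘ x5
f3(x2, f3(x4, x1, x5), x3) collapses to x2 ∘ x4 ∘ x1 ∘ x5 ∘ x3

x2 ∘ x4 ∘ x1 ∘ x5 ∘ x3


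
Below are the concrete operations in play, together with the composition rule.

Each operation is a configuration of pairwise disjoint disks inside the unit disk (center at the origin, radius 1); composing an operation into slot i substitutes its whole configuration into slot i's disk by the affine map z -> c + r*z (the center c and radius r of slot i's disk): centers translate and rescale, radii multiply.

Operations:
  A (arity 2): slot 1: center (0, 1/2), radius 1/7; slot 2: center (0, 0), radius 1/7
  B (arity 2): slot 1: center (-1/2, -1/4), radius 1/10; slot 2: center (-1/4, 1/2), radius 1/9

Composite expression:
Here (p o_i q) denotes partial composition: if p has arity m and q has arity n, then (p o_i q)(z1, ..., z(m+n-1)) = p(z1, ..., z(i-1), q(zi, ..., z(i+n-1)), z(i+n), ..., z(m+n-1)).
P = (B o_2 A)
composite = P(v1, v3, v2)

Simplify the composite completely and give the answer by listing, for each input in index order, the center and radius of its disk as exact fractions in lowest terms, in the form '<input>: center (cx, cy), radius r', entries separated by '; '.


Nesting under B composes maps z -> c + r*z down each v-path.
v1 passes through 1 substitution, ending at center (-1/2, -1/4), radius 1/10
v3 passes through 2 substitutions, ending at center (-1/4, 5/9), radius 1/63
v2 passes through 2 substitutions, ending at center (-1/4, 1/2), radius 1/63

v1: center (-1/2, -1/4), radius 1/10; v2: center (-1/4, 1/2), radius 1/63; v3: center (-1/4, 5/9), radius 1/63


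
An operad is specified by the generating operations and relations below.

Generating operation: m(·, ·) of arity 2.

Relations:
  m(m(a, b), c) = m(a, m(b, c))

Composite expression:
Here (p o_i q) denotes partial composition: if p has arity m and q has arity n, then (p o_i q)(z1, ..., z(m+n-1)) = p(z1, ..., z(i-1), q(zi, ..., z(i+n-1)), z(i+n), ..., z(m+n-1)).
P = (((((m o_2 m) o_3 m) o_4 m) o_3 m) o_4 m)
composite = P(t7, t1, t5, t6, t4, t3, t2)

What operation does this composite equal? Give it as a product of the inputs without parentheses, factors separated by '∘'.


t7 ∘ t1 ∘ t5 ∘ t6 ∘ t4 ∘ t3 ∘ t2

Under associativity of m, the answer is the t's in reading order.
m(t6, t4) unparenthesizes to t6 ∘ t4
m(t5, m(t6, t4)) unparenthesizes to t5 ∘ t6 ∘ t4
m(t3, t2) unparenthesizes to t3 ∘ t2
m(m(t5, m(t6, t4)), m(t3, t2)) unparenthesizes to t5 ∘ t6 ∘ t4 ∘ t3 ∘ t2
m(t1, m(m(t5, m(t6, t4)), m(t3, t2))) unparenthesizes to t1 ∘ t5 ∘ t6 ∘ t4 ∘ t3 ∘ t2
m(t7, m(t1, m(m(t5, m(t6, t4)), m(t3, t2)))) unparenthesizes to t7 ∘ t1 ∘ t5 ∘ t6 ∘ t4 ∘ t3 ∘ t2


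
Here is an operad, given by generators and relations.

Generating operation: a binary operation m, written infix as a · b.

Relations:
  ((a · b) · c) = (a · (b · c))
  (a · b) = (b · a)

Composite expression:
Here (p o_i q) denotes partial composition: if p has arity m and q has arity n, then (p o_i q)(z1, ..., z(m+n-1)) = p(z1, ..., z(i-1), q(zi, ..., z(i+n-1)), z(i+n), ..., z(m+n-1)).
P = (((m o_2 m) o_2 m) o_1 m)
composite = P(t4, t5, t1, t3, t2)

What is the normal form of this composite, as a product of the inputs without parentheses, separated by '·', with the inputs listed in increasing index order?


Key point: m commutes, so take the t-inputs in any fixed order.
(t4 · t5) reduces to t4 · t5
(t1 · t3) reduces to t1 · t3
((t1 · t3) · t2) reduces to t1 · t3 · t2
((t4 · t5) · ((t1 · t3) · t2)) reduces to t4 · t5 · t1 · t3 · t2
the factors in increasing index order: t1 · t2 · t3 · t4 · t5

t1 · t2 · t3 · t4 · t5


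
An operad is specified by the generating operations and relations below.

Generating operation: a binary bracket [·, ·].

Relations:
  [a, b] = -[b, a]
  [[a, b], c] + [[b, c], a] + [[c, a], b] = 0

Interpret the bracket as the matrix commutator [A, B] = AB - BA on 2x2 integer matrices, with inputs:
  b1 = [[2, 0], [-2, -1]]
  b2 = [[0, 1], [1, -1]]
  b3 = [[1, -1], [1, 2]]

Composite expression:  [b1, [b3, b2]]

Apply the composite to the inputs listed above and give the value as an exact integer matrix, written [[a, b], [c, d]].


[[0, 0], [2, 0]]

[b3, b2] = [[-2, 0], [2, 2]]
[b1, [b3, b2]] = [[0, 0], [2, 0]]


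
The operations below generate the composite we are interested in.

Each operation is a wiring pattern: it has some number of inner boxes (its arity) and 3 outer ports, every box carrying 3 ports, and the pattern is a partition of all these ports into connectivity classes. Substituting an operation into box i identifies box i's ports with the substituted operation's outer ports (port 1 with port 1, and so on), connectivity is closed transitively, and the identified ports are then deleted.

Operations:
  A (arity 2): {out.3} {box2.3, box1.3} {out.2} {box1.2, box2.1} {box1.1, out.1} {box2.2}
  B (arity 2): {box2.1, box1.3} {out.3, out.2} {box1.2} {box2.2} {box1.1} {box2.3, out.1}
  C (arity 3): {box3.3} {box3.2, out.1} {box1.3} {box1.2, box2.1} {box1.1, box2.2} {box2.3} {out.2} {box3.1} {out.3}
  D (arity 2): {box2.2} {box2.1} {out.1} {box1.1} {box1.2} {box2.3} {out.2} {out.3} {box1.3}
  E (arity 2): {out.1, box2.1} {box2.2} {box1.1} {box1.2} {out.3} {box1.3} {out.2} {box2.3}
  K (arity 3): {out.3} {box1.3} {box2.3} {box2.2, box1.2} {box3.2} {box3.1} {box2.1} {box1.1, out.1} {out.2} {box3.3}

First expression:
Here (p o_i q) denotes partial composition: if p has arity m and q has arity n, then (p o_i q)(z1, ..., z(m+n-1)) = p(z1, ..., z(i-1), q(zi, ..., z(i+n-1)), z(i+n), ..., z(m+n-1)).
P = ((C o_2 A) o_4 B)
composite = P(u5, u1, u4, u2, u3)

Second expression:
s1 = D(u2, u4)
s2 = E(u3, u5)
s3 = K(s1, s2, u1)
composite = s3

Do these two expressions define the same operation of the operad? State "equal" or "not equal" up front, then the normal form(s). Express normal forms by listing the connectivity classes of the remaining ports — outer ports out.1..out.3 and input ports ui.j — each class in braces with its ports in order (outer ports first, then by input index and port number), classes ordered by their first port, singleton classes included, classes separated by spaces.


In normal form, the first expression is {out.1} {out.2} {out.3} {u1.1, u5.2} {u1.2, u4.1} {u1.3, u4.3} {u2.1} {u2.2} {u2.3, u3.1} {u3.2} {u3.3} {u4.2} {u5.1} {u5.3}
In normal form, the second expression is {out.1} {out.2} {out.3} {u1.1} {u1.2} {u1.3} {u2.1} {u2.2} {u2.3} {u3.1} {u3.2} {u3.3} {u4.1} {u4.2} {u4.3} {u5.1} {u5.2} {u5.3}
They disagree, so not equal.

not equal; the first gives {out.1} {out.2} {out.3} {u1.1, u5.2} {u1.2, u4.1} {u1.3, u4.3} {u2.1} {u2.2} {u2.3, u3.1} {u3.2} {u3.3} {u4.2} {u5.1} {u5.3} and the second {out.1} {out.2} {out.3} {u1.1} {u1.2} {u1.3} {u2.1} {u2.2} {u2.3} {u3.1} {u3.2} {u3.3} {u4.1} {u4.2} {u4.3} {u5.1} {u5.2} {u5.3}


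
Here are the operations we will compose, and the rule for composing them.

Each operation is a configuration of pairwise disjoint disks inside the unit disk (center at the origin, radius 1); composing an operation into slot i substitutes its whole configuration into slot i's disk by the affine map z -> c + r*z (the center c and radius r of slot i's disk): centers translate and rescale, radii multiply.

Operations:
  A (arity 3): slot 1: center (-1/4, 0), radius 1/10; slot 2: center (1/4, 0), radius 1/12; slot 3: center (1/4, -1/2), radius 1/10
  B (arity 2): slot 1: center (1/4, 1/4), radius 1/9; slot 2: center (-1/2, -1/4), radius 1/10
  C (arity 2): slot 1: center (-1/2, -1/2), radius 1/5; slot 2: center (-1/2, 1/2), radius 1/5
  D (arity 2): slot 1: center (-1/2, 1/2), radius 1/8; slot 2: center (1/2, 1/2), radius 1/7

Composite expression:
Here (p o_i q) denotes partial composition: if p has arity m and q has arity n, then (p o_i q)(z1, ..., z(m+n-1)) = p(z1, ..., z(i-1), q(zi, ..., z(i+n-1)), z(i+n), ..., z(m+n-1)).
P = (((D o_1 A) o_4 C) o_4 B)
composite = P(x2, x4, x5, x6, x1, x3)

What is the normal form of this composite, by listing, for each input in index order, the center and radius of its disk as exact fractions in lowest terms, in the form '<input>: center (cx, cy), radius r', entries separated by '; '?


x1: center (29/70, 59/140), radius 1/350; x2: center (-17/32, 1/2), radius 1/80; x3: center (3/7, 4/7), radius 1/35; x4: center (-15/32, 1/2), radius 1/96; x5: center (-15/32, 7/16), radius 1/80; x6: center (61/140, 61/140), radius 1/315


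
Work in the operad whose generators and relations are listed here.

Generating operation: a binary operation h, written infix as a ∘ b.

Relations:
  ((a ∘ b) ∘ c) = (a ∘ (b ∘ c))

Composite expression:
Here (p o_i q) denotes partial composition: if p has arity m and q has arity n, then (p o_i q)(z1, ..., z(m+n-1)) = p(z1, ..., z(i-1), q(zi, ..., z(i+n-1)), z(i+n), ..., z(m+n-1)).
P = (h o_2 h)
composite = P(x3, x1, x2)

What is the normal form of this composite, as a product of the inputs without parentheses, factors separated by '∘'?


x3 ∘ x1 ∘ x2


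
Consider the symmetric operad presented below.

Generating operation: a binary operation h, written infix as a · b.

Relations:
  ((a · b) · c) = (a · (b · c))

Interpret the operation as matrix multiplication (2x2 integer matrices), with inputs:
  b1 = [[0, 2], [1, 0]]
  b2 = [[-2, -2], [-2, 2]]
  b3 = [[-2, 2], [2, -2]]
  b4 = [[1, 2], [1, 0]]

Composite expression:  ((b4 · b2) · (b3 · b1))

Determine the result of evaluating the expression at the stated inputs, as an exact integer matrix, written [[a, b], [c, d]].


[[-16, 32], [0, 0]]


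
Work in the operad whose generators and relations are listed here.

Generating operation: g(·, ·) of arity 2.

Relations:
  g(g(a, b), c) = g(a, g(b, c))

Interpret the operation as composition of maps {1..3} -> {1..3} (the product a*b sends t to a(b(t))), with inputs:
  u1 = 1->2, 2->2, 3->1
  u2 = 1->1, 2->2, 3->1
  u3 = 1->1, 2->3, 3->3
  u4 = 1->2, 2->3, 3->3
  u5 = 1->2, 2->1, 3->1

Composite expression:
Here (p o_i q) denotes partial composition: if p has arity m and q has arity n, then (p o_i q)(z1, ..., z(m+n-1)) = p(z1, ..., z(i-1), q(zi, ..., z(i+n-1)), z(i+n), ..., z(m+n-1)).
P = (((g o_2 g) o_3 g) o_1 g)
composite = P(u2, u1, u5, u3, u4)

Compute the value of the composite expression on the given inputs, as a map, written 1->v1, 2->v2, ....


g(u2, u1) = 1->2, 2->2, 3->1
g(u3, u4) = 1->3, 2->3, 3->3
g(u5, g(u3, u4)) = 1->1, 2->1, 3->1
g(g(u2, u1), g(u5, g(u3, u4))) = 1->2, 2->2, 3->2

1->2, 2->2, 3->2


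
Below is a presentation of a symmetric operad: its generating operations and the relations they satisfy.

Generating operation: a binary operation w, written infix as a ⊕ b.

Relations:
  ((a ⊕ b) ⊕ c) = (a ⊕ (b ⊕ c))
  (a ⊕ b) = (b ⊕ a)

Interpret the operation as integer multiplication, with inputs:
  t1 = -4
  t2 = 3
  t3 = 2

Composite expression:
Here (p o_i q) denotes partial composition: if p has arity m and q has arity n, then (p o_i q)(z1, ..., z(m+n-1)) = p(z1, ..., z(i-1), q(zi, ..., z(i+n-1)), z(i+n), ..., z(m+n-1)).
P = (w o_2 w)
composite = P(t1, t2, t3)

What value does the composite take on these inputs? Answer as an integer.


-24

(t2 ⊕ t3) = 6
(t1 ⊕ (t2 ⊕ t3)) = -24


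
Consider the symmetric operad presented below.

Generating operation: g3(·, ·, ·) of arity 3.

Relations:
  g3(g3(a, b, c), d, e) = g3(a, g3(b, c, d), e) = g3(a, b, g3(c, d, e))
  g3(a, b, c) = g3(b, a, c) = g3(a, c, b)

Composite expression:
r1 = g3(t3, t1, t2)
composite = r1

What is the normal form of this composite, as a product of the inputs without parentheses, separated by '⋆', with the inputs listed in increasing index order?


t1 ⋆ t2 ⋆ t3

Shape and order are irrelevant to g3; the t-input set decides.
g3(t3, t1, t2) spells out as t3 ⋆ t1 ⋆ t2
reordering the factors by index: t1 ⋆ t2 ⋆ t3


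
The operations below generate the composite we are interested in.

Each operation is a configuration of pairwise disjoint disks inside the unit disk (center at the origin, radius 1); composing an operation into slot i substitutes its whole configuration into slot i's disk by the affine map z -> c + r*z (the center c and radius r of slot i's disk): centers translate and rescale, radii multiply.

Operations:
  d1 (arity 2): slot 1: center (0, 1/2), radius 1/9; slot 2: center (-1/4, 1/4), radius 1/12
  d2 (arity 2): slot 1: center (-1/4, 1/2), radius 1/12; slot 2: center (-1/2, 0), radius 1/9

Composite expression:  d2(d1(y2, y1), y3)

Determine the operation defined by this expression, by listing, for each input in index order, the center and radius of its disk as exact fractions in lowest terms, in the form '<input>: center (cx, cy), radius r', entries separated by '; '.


y1: center (-13/48, 25/48), radius 1/144; y2: center (-1/4, 13/24), radius 1/108; y3: center (-1/2, 0), radius 1/9

Affine substitution under d2: radii multiply and y-centers shift.
y2: after 2 affine steps, its disk has center (-1/4, 13/24), radius 1/108
y1: after 2 affine steps, its disk has center (-13/48, 25/48), radius 1/144
y3: after 1 affine step, its disk has center (-1/2, 0), radius 1/9


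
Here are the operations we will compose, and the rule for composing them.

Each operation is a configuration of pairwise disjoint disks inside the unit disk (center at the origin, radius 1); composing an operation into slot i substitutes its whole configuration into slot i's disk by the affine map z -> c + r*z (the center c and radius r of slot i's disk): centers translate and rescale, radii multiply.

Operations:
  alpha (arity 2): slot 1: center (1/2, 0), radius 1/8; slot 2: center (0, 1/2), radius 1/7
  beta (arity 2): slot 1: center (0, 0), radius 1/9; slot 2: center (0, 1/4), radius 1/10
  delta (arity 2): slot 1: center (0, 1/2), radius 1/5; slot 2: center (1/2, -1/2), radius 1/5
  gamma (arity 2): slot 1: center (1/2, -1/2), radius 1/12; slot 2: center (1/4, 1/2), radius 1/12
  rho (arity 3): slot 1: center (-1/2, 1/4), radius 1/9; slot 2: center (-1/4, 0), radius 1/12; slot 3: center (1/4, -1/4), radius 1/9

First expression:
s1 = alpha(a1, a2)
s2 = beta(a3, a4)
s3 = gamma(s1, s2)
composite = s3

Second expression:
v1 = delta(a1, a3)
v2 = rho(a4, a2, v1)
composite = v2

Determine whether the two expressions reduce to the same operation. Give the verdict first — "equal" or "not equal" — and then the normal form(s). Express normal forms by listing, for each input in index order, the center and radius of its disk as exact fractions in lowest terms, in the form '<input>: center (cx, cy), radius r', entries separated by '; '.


not equal; the first gives a1: center (13/24, -1/2), radius 1/96; a2: center (1/2, -11/24), radius 1/84; a3: center (1/4, 1/2), radius 1/108; a4: center (1/4, 25/48), radius 1/120 and the second a1: center (1/4, -7/36), radius 1/45; a2: center (-1/4, 0), radius 1/12; a3: center (11/36, -11/36), radius 1/45; a4: center (-1/2, 1/4), radius 1/9


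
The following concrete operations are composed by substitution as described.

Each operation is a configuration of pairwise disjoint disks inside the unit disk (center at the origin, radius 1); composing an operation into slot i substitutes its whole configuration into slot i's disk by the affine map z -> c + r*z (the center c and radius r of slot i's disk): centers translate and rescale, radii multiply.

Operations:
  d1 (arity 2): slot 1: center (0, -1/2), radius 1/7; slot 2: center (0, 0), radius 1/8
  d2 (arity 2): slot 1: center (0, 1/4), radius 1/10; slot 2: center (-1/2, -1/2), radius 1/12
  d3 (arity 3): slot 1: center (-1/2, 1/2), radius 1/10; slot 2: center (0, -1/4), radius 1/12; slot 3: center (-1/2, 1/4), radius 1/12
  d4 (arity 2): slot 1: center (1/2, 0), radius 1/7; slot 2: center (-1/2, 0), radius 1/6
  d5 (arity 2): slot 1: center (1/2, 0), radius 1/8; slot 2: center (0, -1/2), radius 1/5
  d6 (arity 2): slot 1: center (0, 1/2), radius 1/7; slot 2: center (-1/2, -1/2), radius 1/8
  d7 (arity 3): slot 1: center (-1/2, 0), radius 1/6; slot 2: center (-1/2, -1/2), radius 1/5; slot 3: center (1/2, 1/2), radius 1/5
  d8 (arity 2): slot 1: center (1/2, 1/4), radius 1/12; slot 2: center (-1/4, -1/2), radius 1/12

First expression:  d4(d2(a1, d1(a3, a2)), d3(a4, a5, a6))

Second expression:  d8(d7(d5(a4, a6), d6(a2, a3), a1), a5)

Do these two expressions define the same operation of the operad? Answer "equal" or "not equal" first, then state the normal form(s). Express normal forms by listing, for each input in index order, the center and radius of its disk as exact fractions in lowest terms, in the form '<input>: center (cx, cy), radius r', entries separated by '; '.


Reducing the first expression gives a1: center (1/2, 1/28), radius 1/70; a2: center (3/7, -1/14), radius 1/672; a3: center (3/7, -13/168), radius 1/588; a4: center (-7/12, 1/12), radius 1/60; a5: center (-1/2, -1/24), radius 1/72; a6: center (-7/12, 1/24), radius 1/72
Reducing the second expression gives a1: center (13/24, 7/24), radius 1/60; a2: center (11/24, 13/60), radius 1/420; a3: center (9/20, 1/5), radius 1/480; a4: center (67/144, 1/4), radius 1/576; a5: center (-1/4, -1/2), radius 1/12; a6: center (11/24, 35/144), radius 1/360
They disagree, so not equal.

not equal; the first gives a1: center (1/2, 1/28), radius 1/70; a2: center (3/7, -1/14), radius 1/672; a3: center (3/7, -13/168), radius 1/588; a4: center (-7/12, 1/12), radius 1/60; a5: center (-1/2, -1/24), radius 1/72; a6: center (-7/12, 1/24), radius 1/72 and the second a1: center (13/24, 7/24), radius 1/60; a2: center (11/24, 13/60), radius 1/420; a3: center (9/20, 1/5), radius 1/480; a4: center (67/144, 1/4), radius 1/576; a5: center (-1/4, -1/2), radius 1/12; a6: center (11/24, 35/144), radius 1/360


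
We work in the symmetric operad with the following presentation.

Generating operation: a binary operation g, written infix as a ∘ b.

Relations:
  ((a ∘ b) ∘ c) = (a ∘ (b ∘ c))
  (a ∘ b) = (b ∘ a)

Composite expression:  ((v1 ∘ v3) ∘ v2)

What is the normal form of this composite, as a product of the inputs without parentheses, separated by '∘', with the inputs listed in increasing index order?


v1 ∘ v2 ∘ v3


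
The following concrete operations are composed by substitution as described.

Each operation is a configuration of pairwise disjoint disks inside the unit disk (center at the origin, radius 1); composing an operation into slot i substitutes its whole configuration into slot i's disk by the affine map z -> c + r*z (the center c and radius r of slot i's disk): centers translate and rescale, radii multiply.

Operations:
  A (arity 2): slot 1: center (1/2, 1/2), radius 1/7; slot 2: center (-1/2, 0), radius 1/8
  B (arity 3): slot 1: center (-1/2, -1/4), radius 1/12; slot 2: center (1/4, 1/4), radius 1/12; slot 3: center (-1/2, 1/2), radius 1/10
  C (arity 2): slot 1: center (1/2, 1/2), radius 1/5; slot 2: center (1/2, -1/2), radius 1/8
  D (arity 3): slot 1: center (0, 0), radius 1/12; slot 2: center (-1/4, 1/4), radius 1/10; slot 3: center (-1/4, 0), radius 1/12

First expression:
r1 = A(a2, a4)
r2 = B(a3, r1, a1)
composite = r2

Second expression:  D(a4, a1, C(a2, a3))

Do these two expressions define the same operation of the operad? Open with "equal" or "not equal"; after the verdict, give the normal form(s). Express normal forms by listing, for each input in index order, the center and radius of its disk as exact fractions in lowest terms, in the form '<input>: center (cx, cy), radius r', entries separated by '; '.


not equal; the first gives a1: center (-1/2, 1/2), radius 1/10; a2: center (7/24, 7/24), radius 1/84; a3: center (-1/2, -1/4), radius 1/12; a4: center (5/24, 1/4), radius 1/96 and the second a1: center (-1/4, 1/4), radius 1/10; a2: center (-5/24, 1/24), radius 1/60; a3: center (-5/24, -1/24), radius 1/96; a4: center (0, 0), radius 1/12

The first expression, normalized: a1: center (-1/2, 1/2), radius 1/10; a2: center (7/24, 7/24), radius 1/84; a3: center (-1/2, -1/4), radius 1/12; a4: center (5/24, 1/4), radius 1/96
The second expression, normalized: a1: center (-1/4, 1/4), radius 1/10; a2: center (-5/24, 1/24), radius 1/60; a3: center (-5/24, -1/24), radius 1/96; a4: center (0, 0), radius 1/12
Distinct normal forms: not equal.


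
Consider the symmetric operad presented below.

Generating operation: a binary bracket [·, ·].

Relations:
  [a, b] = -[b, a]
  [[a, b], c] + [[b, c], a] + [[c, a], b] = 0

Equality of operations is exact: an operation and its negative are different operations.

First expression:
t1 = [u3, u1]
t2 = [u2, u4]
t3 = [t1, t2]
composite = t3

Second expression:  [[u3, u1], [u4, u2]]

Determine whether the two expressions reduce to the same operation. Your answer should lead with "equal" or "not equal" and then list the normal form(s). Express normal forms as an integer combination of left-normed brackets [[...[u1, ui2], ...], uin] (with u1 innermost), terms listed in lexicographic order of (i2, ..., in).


not equal; the first gives -[[[u1, u3], u2], u4] + [[[u1, u3], u4], u2] and the second [[[u1, u3], u2], u4] - [[[u1, u3], u4], u2]

In normal form, the first expression is -[[[u1, u3], u2], u4] + [[[u1, u3], u4], u2]
In normal form, the second expression is [[[u1, u3], u2], u4] - [[[u1, u3], u4], u2]
No match — not equal.


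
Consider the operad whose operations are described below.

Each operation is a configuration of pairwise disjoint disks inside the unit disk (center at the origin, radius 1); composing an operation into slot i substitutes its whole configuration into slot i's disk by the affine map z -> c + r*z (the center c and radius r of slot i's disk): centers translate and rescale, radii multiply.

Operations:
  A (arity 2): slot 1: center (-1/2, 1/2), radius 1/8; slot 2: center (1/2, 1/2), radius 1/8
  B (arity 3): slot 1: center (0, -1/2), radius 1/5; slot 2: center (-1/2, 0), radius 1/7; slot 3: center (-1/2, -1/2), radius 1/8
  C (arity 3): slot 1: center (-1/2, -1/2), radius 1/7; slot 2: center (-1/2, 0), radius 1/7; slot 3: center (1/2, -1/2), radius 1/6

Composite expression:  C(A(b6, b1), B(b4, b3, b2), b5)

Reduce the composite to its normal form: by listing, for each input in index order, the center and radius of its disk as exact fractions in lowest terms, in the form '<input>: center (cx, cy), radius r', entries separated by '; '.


b1: center (-3/7, -3/7), radius 1/56; b2: center (-4/7, -1/14), radius 1/56; b3: center (-4/7, 0), radius 1/49; b4: center (-1/2, -1/14), radius 1/35; b5: center (1/2, -1/2), radius 1/6; b6: center (-4/7, -3/7), radius 1/56

Below C, radii multiply path by path; the b-disk centers shift.
for b6, the 2-step affine chain lands on center (-4/7, -3/7), radius 1/56
for b1, the 2-step affine chain lands on center (-3/7, -3/7), radius 1/56
for b4, the 2-step affine chain lands on center (-1/2, -1/14), radius 1/35
for b3, the 2-step affine chain lands on center (-4/7, 0), radius 1/49
for b2, the 2-step affine chain lands on center (-4/7, -1/14), radius 1/56
for b5, the 1-step affine chain lands on center (1/2, -1/2), radius 1/6


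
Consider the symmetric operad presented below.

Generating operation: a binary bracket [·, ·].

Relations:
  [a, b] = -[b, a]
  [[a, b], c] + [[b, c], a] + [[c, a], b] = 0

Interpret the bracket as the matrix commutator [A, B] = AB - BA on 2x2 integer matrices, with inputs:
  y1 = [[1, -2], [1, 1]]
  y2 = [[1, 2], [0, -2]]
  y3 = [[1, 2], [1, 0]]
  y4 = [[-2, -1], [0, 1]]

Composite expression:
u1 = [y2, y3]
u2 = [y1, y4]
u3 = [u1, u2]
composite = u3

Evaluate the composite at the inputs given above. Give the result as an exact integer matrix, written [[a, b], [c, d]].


[[-30, -32], [6, 30]]

[y2, y3] = [[2, 4], [-3, -2]]
[y1, y4] = [[1, -6], [-3, -1]]
[[y2, y3], [y1, y4]] = [[-30, -32], [6, 30]]


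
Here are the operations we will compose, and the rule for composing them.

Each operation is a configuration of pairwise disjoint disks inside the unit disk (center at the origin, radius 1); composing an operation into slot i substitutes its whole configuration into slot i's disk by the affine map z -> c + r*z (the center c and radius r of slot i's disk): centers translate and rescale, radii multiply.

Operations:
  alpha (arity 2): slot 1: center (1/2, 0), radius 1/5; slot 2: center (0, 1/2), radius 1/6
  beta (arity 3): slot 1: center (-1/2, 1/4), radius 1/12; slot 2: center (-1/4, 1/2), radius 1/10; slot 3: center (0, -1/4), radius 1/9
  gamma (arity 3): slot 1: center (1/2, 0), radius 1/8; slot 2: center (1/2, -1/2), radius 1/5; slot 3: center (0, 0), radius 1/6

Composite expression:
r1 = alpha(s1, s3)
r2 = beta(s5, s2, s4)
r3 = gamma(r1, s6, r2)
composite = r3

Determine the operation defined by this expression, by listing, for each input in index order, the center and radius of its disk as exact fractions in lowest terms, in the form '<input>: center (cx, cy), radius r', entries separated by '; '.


s1: center (9/16, 0), radius 1/40; s2: center (-1/24, 1/12), radius 1/60; s3: center (1/2, 1/16), radius 1/48; s4: center (0, -1/24), radius 1/54; s5: center (-1/12, 1/24), radius 1/72; s6: center (1/2, -1/2), radius 1/5

Below gamma, radii multiply path by path; the s-disk centers shift.
s1 passes through 2 substitutions, ending at center (9/16, 0), radius 1/40
s3 passes through 2 substitutions, ending at center (1/2, 1/16), radius 1/48
s6 passes through 1 substitution, ending at center (1/2, -1/2), radius 1/5
s5 passes through 2 substitutions, ending at center (-1/12, 1/24), radius 1/72
s2 passes through 2 substitutions, ending at center (-1/24, 1/12), radius 1/60
s4 passes through 2 substitutions, ending at center (0, -1/24), radius 1/54


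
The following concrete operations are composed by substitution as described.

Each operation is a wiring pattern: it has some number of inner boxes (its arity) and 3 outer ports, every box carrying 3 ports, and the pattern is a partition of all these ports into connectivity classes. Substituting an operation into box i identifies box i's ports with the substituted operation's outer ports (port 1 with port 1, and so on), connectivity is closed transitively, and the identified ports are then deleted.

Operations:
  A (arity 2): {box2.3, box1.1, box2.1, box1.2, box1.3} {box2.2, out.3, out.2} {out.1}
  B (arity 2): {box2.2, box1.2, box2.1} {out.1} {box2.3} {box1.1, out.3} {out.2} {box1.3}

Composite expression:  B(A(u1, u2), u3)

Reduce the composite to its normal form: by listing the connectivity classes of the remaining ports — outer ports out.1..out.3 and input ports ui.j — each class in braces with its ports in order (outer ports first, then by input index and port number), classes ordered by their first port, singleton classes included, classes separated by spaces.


{out.1} {out.2} {out.3} {u1.1, u1.2, u1.3, u2.1, u2.3} {u2.2, u3.1, u3.2} {u3.3}

Connectivity passes through glued B-boundaries; trace each wire chain.
stage A: inputs (u1, u2), connectivity {out.1} {out.2, out.3, u2.2} {u1.1, u1.2, u1.3, u2.1, u2.3}, out.j its boundary
stage B: inputs (u1, u2, u3), connectivity {out.1} {out.2} {out.3} {u1.1, u1.2, u1.3, u2.1, u2.3} {u2.2, u3.1, u3.2} {u3.3}, out.j its boundary


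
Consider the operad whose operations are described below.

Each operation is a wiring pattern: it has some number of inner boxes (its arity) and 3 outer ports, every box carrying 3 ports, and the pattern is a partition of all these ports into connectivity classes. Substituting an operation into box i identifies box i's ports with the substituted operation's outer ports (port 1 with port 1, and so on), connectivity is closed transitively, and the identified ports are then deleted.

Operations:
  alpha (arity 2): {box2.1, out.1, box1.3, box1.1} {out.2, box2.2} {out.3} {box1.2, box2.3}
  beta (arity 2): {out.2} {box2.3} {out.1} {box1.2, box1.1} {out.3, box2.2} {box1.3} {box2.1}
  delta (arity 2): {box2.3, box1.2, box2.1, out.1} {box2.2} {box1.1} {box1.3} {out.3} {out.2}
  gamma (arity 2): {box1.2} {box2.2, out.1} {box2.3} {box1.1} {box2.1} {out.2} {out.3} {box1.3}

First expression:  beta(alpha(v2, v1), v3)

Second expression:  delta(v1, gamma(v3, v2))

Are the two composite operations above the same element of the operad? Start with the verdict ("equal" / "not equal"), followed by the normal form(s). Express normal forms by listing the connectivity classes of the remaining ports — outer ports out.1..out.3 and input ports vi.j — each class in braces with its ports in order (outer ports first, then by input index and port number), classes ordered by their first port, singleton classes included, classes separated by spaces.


not equal: they reduce to {out.1} {out.2} {out.3, v3.2} {v1.1, v1.2, v2.1, v2.3} {v1.3, v2.2} {v3.1} {v3.3} and {out.1, v1.2, v2.2} {out.2} {out.3} {v1.1} {v1.3} {v2.1} {v2.3} {v3.1} {v3.2} {v3.3}


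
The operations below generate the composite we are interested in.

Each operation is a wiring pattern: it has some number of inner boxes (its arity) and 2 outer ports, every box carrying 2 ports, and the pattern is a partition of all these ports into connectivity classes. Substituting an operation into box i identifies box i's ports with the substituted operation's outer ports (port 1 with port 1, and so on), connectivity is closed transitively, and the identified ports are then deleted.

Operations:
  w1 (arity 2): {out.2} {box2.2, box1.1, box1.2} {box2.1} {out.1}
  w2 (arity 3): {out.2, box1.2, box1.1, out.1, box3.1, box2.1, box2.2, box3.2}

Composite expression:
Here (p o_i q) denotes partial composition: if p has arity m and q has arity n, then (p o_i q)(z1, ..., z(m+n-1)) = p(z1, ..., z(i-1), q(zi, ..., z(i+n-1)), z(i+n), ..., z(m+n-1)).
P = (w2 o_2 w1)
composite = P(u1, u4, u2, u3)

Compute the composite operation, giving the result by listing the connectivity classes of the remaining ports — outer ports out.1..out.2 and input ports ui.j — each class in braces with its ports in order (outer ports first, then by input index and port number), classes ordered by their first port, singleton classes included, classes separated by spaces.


{out.1, out.2, u1.1, u1.2, u3.1, u3.2} {u2.1} {u2.2, u4.1, u4.2}


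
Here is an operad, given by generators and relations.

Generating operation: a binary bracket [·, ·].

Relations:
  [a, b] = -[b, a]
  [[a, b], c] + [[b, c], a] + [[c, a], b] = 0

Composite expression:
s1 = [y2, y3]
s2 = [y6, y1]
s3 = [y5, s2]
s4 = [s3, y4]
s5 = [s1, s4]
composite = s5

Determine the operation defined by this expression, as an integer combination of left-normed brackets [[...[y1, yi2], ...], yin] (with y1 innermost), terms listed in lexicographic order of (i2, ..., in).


-[[[[[y1, y6], y5], y4], y2], y3] + [[[[[y1, y6], y5], y4], y3], y2]


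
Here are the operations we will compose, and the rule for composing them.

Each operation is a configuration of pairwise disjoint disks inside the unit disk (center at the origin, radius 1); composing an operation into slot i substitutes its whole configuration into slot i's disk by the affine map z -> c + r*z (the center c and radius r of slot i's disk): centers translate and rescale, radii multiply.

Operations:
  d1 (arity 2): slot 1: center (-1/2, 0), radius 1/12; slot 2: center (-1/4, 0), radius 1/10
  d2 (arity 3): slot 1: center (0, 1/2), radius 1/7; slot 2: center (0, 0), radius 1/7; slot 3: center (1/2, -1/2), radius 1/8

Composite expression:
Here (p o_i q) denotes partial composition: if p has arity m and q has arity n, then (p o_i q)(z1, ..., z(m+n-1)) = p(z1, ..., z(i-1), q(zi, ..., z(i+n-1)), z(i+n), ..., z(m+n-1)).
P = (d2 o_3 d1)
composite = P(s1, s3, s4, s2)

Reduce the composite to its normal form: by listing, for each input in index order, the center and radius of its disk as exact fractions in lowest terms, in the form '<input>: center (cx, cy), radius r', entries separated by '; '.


Follow each s-input down from d2: c' goes to c + r*c', radius to r*r'.
input s1: composing its 1 substitution step yields center (0, 1/2), radius 1/7
input s3: composing its 1 substitution step yields center (0, 0), radius 1/7
input s4: composing its 2 substitution steps yields center (7/16, -1/2), radius 1/96
input s2: composing its 2 substitution steps yields center (15/32, -1/2), radius 1/80

s1: center (0, 1/2), radius 1/7; s2: center (15/32, -1/2), radius 1/80; s3: center (0, 0), radius 1/7; s4: center (7/16, -1/2), radius 1/96


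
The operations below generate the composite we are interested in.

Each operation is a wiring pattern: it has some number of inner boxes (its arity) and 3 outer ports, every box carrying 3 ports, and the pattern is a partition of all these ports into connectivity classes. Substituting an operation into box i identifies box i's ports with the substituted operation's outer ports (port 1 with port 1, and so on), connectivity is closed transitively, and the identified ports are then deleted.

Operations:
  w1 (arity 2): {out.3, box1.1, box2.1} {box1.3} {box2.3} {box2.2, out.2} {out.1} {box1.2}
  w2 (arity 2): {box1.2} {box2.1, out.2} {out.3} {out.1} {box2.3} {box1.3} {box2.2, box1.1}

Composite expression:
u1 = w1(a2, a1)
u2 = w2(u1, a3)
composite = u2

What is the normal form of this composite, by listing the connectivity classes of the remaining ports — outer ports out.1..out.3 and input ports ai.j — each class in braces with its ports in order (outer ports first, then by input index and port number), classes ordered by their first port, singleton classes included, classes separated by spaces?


{out.1} {out.2, a3.1} {out.3} {a1.1, a2.1} {a1.2} {a1.3} {a2.2} {a2.3} {a3.2} {a3.3}

After gluing at w2, chains via deleted ports link the a-ports.
the subtree at w1 composes to {out.1} {out.2, a1.2} {out.3, a1.1, a2.1} {a1.3} {a2.2} {a2.3} on (a2, a1); out.j = own outer ports
the subtree at w2 composes to {out.1} {out.2, a3.1} {out.3} {a1.1, a2.1} {a1.2} {a1.3} {a2.2} {a2.3} {a3.2} {a3.3} on (a2, a1, a3); out.j = own outer ports


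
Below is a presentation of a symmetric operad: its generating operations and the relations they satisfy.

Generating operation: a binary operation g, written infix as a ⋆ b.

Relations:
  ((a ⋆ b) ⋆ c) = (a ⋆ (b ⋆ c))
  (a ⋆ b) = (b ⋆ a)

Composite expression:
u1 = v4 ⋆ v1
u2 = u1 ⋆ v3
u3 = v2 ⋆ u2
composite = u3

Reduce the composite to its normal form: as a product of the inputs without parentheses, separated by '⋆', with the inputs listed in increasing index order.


v1 ⋆ v2 ⋆ v3 ⋆ v4

Shape and order are irrelevant to g; the v-input set decides.
(v4 ⋆ v1) unparenthesizes to v4 ⋆ v1
((v4 ⋆ v1) ⋆ v3) unparenthesizes to v4 ⋆ v1 ⋆ v3
(v2 ⋆ ((v4 ⋆ v1) ⋆ v3)) unparenthesizes to v2 ⋆ v4 ⋆ v1 ⋆ v3
reordering the factors by index: v1 ⋆ v2 ⋆ v3 ⋆ v4


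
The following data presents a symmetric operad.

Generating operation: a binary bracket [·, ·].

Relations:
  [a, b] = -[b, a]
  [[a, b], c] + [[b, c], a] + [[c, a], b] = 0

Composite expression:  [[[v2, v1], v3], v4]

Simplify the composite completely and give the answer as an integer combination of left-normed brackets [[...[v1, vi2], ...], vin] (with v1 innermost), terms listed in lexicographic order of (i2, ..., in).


-[[[v1, v2], v3], v4]

Skip Jacobi rewriting: expand, keep v1-initial words, read off terms.
Composite bracket: [[[v2, v1], v3], v4]
The bracket unfolds into 8 signed words via [a, b] = ab - ba (2^3 = 8).
Keep just the words that open with v1:
  v1v2v3v4 appears with sign -1, giving the term -[[[v1, v2], v3], v4]


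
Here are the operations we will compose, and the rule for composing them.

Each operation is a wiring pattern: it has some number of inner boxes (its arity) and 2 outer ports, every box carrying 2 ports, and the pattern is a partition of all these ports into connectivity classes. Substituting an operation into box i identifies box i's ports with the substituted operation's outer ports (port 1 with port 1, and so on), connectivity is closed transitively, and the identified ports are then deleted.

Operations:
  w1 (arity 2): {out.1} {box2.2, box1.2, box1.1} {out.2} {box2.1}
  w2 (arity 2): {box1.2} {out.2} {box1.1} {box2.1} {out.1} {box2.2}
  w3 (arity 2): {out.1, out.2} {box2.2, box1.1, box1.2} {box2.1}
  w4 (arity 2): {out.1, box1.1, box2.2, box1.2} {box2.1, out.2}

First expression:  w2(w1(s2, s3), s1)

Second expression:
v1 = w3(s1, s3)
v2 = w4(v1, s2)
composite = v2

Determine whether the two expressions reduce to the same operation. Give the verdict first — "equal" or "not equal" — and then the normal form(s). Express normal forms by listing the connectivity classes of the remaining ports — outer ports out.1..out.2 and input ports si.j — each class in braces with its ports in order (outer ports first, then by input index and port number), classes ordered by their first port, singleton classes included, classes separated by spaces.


not equal — first {out.1} {out.2} {s1.1} {s1.2} {s2.1, s2.2, s3.2} {s3.1}, second {out.1, s2.2} {out.2, s2.1} {s1.1, s1.2, s3.2} {s3.1}


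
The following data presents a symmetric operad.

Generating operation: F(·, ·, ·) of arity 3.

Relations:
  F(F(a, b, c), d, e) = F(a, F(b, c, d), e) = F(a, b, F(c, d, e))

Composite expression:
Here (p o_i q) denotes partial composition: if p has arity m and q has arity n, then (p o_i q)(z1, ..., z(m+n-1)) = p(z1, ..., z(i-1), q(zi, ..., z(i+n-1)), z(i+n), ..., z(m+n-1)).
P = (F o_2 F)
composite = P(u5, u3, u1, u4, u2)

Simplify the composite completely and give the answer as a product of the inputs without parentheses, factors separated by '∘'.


All parenthesizations of F agree; list the u-inputs left to right.
F(u3, u1, u4) collapses to u3 ∘ u1 ∘ u4
F(u5, F(u3, u1, u4), u2) collapses to u5 ∘ u3 ∘ u1 ∘ u4 ∘ u2

u5 ∘ u3 ∘ u1 ∘ u4 ∘ u2
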